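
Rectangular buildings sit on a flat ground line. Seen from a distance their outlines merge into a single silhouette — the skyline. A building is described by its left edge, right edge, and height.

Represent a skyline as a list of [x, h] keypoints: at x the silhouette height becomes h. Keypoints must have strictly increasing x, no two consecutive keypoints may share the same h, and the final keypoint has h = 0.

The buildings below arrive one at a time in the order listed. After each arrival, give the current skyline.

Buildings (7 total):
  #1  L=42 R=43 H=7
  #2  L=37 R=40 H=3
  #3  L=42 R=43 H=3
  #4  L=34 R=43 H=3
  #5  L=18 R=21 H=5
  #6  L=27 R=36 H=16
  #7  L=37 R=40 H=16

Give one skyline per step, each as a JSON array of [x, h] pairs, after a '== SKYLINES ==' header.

== SKYLINES ==
[[42,7],[43,0]]
[[37,3],[40,0],[42,7],[43,0]]
[[37,3],[40,0],[42,7],[43,0]]
[[34,3],[42,7],[43,0]]
[[18,5],[21,0],[34,3],[42,7],[43,0]]
[[18,5],[21,0],[27,16],[36,3],[42,7],[43,0]]
[[18,5],[21,0],[27,16],[36,3],[37,16],[40,3],[42,7],[43,0]]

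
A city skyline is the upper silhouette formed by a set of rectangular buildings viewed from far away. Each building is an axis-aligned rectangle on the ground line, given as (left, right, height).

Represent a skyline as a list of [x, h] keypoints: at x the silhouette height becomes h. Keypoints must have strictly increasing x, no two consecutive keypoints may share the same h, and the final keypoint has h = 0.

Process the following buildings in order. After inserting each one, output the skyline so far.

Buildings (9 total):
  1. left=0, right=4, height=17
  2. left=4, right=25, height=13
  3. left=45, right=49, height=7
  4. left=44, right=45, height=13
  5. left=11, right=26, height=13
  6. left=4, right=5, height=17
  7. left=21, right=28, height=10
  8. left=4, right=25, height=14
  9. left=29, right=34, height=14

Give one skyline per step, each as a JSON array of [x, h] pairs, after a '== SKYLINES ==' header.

== SKYLINES ==
[[0,17],[4,0]]
[[0,17],[4,13],[25,0]]
[[0,17],[4,13],[25,0],[45,7],[49,0]]
[[0,17],[4,13],[25,0],[44,13],[45,7],[49,0]]
[[0,17],[4,13],[26,0],[44,13],[45,7],[49,0]]
[[0,17],[5,13],[26,0],[44,13],[45,7],[49,0]]
[[0,17],[5,13],[26,10],[28,0],[44,13],[45,7],[49,0]]
[[0,17],[5,14],[25,13],[26,10],[28,0],[44,13],[45,7],[49,0]]
[[0,17],[5,14],[25,13],[26,10],[28,0],[29,14],[34,0],[44,13],[45,7],[49,0]]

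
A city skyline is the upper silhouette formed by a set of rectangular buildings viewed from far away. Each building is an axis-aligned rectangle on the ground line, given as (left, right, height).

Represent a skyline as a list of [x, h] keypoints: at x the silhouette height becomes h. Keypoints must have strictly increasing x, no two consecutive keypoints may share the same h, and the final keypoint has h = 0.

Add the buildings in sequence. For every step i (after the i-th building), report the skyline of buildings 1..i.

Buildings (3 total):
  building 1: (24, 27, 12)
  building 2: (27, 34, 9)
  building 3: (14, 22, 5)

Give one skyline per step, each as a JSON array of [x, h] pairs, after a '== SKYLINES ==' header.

== SKYLINES ==
[[24,12],[27,0]]
[[24,12],[27,9],[34,0]]
[[14,5],[22,0],[24,12],[27,9],[34,0]]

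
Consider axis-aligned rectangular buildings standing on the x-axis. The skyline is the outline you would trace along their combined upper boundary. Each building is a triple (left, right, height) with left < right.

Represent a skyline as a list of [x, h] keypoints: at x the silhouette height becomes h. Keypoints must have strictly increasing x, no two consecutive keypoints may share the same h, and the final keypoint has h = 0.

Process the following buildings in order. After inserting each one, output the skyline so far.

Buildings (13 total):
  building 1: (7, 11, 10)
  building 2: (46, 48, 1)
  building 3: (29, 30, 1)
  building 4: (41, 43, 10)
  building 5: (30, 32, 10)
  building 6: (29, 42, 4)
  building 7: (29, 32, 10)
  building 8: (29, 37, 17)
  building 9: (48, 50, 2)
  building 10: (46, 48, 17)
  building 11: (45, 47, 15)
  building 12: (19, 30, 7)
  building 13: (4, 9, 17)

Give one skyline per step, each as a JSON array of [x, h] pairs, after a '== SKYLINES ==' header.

== SKYLINES ==
[[7,10],[11,0]]
[[7,10],[11,0],[46,1],[48,0]]
[[7,10],[11,0],[29,1],[30,0],[46,1],[48,0]]
[[7,10],[11,0],[29,1],[30,0],[41,10],[43,0],[46,1],[48,0]]
[[7,10],[11,0],[29,1],[30,10],[32,0],[41,10],[43,0],[46,1],[48,0]]
[[7,10],[11,0],[29,4],[30,10],[32,4],[41,10],[43,0],[46,1],[48,0]]
[[7,10],[11,0],[29,10],[32,4],[41,10],[43,0],[46,1],[48,0]]
[[7,10],[11,0],[29,17],[37,4],[41,10],[43,0],[46,1],[48,0]]
[[7,10],[11,0],[29,17],[37,4],[41,10],[43,0],[46,1],[48,2],[50,0]]
[[7,10],[11,0],[29,17],[37,4],[41,10],[43,0],[46,17],[48,2],[50,0]]
[[7,10],[11,0],[29,17],[37,4],[41,10],[43,0],[45,15],[46,17],[48,2],[50,0]]
[[7,10],[11,0],[19,7],[29,17],[37,4],[41,10],[43,0],[45,15],[46,17],[48,2],[50,0]]
[[4,17],[9,10],[11,0],[19,7],[29,17],[37,4],[41,10],[43,0],[45,15],[46,17],[48,2],[50,0]]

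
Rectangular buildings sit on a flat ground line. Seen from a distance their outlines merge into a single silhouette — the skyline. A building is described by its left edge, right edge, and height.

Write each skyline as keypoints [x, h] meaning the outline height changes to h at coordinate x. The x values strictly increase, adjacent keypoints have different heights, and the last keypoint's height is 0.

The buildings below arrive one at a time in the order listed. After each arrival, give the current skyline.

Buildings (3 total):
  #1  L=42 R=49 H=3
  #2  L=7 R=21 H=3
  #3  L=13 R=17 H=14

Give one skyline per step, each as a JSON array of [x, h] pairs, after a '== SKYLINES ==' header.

== SKYLINES ==
[[42,3],[49,0]]
[[7,3],[21,0],[42,3],[49,0]]
[[7,3],[13,14],[17,3],[21,0],[42,3],[49,0]]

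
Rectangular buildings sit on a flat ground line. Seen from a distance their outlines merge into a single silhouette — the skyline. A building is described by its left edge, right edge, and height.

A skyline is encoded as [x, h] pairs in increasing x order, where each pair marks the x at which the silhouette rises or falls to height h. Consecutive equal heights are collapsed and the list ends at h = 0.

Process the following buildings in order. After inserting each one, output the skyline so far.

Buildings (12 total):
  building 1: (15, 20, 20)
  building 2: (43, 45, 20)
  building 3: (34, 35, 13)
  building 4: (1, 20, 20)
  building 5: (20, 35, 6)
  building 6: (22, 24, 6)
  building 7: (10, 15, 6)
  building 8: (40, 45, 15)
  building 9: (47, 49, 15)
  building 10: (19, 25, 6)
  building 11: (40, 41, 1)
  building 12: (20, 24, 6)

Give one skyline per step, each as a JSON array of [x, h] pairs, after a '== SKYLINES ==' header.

== SKYLINES ==
[[15,20],[20,0]]
[[15,20],[20,0],[43,20],[45,0]]
[[15,20],[20,0],[34,13],[35,0],[43,20],[45,0]]
[[1,20],[20,0],[34,13],[35,0],[43,20],[45,0]]
[[1,20],[20,6],[34,13],[35,0],[43,20],[45,0]]
[[1,20],[20,6],[34,13],[35,0],[43,20],[45,0]]
[[1,20],[20,6],[34,13],[35,0],[43,20],[45,0]]
[[1,20],[20,6],[34,13],[35,0],[40,15],[43,20],[45,0]]
[[1,20],[20,6],[34,13],[35,0],[40,15],[43,20],[45,0],[47,15],[49,0]]
[[1,20],[20,6],[34,13],[35,0],[40,15],[43,20],[45,0],[47,15],[49,0]]
[[1,20],[20,6],[34,13],[35,0],[40,15],[43,20],[45,0],[47,15],[49,0]]
[[1,20],[20,6],[34,13],[35,0],[40,15],[43,20],[45,0],[47,15],[49,0]]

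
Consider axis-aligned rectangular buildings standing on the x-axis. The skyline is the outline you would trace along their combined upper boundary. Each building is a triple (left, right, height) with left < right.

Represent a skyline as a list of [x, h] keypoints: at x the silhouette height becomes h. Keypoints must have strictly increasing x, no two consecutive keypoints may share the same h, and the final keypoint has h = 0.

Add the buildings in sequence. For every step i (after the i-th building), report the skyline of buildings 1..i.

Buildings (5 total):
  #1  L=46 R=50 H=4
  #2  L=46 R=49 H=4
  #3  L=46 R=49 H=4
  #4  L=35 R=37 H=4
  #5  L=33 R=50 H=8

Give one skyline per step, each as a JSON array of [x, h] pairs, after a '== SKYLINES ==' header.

== SKYLINES ==
[[46,4],[50,0]]
[[46,4],[50,0]]
[[46,4],[50,0]]
[[35,4],[37,0],[46,4],[50,0]]
[[33,8],[50,0]]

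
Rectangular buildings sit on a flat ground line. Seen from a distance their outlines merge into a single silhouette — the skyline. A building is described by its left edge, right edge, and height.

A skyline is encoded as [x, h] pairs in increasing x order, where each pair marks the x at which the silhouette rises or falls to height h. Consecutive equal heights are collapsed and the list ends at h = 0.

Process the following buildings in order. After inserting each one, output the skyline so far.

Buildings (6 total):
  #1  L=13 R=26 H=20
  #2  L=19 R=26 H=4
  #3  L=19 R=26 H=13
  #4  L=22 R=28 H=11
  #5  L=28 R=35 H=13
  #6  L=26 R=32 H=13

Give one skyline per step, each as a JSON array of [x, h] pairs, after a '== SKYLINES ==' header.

== SKYLINES ==
[[13,20],[26,0]]
[[13,20],[26,0]]
[[13,20],[26,0]]
[[13,20],[26,11],[28,0]]
[[13,20],[26,11],[28,13],[35,0]]
[[13,20],[26,13],[35,0]]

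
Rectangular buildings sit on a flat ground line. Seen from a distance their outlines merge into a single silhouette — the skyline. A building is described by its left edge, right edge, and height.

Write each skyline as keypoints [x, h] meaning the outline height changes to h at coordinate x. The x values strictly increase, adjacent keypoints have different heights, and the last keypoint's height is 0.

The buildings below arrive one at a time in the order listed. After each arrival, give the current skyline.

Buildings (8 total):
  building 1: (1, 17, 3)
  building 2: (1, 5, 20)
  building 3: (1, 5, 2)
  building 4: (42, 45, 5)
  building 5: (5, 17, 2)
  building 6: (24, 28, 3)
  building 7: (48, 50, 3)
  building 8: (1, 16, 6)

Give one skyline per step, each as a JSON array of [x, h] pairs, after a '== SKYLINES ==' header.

== SKYLINES ==
[[1,3],[17,0]]
[[1,20],[5,3],[17,0]]
[[1,20],[5,3],[17,0]]
[[1,20],[5,3],[17,0],[42,5],[45,0]]
[[1,20],[5,3],[17,0],[42,5],[45,0]]
[[1,20],[5,3],[17,0],[24,3],[28,0],[42,5],[45,0]]
[[1,20],[5,3],[17,0],[24,3],[28,0],[42,5],[45,0],[48,3],[50,0]]
[[1,20],[5,6],[16,3],[17,0],[24,3],[28,0],[42,5],[45,0],[48,3],[50,0]]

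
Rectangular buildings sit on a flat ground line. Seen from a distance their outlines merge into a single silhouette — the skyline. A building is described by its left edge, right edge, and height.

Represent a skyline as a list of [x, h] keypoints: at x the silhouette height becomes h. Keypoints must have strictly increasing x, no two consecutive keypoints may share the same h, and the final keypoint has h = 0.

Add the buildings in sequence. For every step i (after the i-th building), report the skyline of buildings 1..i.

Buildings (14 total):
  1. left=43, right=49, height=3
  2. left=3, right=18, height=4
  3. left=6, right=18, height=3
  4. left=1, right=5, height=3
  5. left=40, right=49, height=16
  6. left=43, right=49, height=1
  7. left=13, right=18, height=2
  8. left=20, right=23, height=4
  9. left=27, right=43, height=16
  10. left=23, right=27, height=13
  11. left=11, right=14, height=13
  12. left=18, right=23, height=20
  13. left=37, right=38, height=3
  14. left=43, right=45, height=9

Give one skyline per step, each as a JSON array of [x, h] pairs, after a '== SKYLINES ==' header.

== SKYLINES ==
[[43,3],[49,0]]
[[3,4],[18,0],[43,3],[49,0]]
[[3,4],[18,0],[43,3],[49,0]]
[[1,3],[3,4],[18,0],[43,3],[49,0]]
[[1,3],[3,4],[18,0],[40,16],[49,0]]
[[1,3],[3,4],[18,0],[40,16],[49,0]]
[[1,3],[3,4],[18,0],[40,16],[49,0]]
[[1,3],[3,4],[18,0],[20,4],[23,0],[40,16],[49,0]]
[[1,3],[3,4],[18,0],[20,4],[23,0],[27,16],[49,0]]
[[1,3],[3,4],[18,0],[20,4],[23,13],[27,16],[49,0]]
[[1,3],[3,4],[11,13],[14,4],[18,0],[20,4],[23,13],[27,16],[49,0]]
[[1,3],[3,4],[11,13],[14,4],[18,20],[23,13],[27,16],[49,0]]
[[1,3],[3,4],[11,13],[14,4],[18,20],[23,13],[27,16],[49,0]]
[[1,3],[3,4],[11,13],[14,4],[18,20],[23,13],[27,16],[49,0]]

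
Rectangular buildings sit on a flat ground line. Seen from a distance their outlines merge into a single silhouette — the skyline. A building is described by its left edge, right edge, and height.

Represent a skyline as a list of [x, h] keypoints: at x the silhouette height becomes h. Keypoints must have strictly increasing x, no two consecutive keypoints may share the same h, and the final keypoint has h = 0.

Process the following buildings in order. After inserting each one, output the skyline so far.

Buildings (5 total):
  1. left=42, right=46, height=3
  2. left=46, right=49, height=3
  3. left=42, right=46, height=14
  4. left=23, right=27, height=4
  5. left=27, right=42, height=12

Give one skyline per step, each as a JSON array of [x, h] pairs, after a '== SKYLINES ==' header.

== SKYLINES ==
[[42,3],[46,0]]
[[42,3],[49,0]]
[[42,14],[46,3],[49,0]]
[[23,4],[27,0],[42,14],[46,3],[49,0]]
[[23,4],[27,12],[42,14],[46,3],[49,0]]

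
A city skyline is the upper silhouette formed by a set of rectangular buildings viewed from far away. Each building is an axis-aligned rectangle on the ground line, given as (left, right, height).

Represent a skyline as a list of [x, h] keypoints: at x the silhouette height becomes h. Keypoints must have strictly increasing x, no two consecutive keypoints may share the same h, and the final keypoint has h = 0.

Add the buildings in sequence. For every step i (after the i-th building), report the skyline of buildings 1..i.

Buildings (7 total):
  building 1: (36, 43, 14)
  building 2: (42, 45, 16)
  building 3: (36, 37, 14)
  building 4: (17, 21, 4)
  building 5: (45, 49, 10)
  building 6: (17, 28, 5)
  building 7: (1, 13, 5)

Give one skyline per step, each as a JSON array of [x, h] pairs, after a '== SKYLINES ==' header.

== SKYLINES ==
[[36,14],[43,0]]
[[36,14],[42,16],[45,0]]
[[36,14],[42,16],[45,0]]
[[17,4],[21,0],[36,14],[42,16],[45,0]]
[[17,4],[21,0],[36,14],[42,16],[45,10],[49,0]]
[[17,5],[28,0],[36,14],[42,16],[45,10],[49,0]]
[[1,5],[13,0],[17,5],[28,0],[36,14],[42,16],[45,10],[49,0]]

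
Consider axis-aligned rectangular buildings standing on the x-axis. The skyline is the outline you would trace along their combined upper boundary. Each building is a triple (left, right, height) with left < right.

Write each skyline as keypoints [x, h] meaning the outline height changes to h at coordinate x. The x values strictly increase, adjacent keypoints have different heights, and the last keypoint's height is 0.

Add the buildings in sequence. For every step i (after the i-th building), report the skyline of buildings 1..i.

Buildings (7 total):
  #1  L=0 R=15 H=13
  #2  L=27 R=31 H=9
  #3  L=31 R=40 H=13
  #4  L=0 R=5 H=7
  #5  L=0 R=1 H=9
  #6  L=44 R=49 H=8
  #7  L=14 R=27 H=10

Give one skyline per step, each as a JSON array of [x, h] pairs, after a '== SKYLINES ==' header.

== SKYLINES ==
[[0,13],[15,0]]
[[0,13],[15,0],[27,9],[31,0]]
[[0,13],[15,0],[27,9],[31,13],[40,0]]
[[0,13],[15,0],[27,9],[31,13],[40,0]]
[[0,13],[15,0],[27,9],[31,13],[40,0]]
[[0,13],[15,0],[27,9],[31,13],[40,0],[44,8],[49,0]]
[[0,13],[15,10],[27,9],[31,13],[40,0],[44,8],[49,0]]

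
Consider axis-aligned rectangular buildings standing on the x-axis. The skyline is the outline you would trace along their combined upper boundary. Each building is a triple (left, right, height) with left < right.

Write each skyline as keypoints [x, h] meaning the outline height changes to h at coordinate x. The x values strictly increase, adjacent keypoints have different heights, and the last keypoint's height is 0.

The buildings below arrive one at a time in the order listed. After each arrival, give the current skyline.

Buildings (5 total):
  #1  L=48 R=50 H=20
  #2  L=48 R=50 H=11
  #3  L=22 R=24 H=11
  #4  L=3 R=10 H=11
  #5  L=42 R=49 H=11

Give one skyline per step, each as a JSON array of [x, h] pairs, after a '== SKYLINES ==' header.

== SKYLINES ==
[[48,20],[50,0]]
[[48,20],[50,0]]
[[22,11],[24,0],[48,20],[50,0]]
[[3,11],[10,0],[22,11],[24,0],[48,20],[50,0]]
[[3,11],[10,0],[22,11],[24,0],[42,11],[48,20],[50,0]]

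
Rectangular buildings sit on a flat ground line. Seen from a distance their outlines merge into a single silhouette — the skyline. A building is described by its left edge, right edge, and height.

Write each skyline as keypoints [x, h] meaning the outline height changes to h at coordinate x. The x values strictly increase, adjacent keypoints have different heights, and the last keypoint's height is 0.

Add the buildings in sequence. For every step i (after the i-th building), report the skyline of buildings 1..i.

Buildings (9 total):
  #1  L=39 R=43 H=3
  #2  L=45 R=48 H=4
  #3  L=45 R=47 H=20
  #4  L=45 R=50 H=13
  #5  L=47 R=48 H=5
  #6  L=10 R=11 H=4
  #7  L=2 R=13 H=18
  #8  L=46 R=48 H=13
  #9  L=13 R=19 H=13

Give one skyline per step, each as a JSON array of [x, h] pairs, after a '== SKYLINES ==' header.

== SKYLINES ==
[[39,3],[43,0]]
[[39,3],[43,0],[45,4],[48,0]]
[[39,3],[43,0],[45,20],[47,4],[48,0]]
[[39,3],[43,0],[45,20],[47,13],[50,0]]
[[39,3],[43,0],[45,20],[47,13],[50,0]]
[[10,4],[11,0],[39,3],[43,0],[45,20],[47,13],[50,0]]
[[2,18],[13,0],[39,3],[43,0],[45,20],[47,13],[50,0]]
[[2,18],[13,0],[39,3],[43,0],[45,20],[47,13],[50,0]]
[[2,18],[13,13],[19,0],[39,3],[43,0],[45,20],[47,13],[50,0]]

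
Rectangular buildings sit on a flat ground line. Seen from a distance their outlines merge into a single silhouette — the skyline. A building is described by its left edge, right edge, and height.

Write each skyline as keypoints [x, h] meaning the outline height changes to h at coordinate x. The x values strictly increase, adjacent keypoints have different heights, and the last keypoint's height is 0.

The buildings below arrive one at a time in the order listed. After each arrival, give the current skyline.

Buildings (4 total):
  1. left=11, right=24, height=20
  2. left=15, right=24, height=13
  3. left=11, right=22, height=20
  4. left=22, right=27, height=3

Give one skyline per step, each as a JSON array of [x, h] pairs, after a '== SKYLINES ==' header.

== SKYLINES ==
[[11,20],[24,0]]
[[11,20],[24,0]]
[[11,20],[24,0]]
[[11,20],[24,3],[27,0]]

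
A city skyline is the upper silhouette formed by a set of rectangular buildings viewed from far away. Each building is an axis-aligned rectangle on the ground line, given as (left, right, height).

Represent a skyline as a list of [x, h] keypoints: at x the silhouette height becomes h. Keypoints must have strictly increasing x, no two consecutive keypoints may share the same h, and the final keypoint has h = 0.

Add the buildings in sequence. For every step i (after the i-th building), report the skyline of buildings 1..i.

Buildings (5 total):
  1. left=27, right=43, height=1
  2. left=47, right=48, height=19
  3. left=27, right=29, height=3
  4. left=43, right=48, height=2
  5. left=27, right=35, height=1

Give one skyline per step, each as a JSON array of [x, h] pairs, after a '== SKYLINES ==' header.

== SKYLINES ==
[[27,1],[43,0]]
[[27,1],[43,0],[47,19],[48,0]]
[[27,3],[29,1],[43,0],[47,19],[48,0]]
[[27,3],[29,1],[43,2],[47,19],[48,0]]
[[27,3],[29,1],[43,2],[47,19],[48,0]]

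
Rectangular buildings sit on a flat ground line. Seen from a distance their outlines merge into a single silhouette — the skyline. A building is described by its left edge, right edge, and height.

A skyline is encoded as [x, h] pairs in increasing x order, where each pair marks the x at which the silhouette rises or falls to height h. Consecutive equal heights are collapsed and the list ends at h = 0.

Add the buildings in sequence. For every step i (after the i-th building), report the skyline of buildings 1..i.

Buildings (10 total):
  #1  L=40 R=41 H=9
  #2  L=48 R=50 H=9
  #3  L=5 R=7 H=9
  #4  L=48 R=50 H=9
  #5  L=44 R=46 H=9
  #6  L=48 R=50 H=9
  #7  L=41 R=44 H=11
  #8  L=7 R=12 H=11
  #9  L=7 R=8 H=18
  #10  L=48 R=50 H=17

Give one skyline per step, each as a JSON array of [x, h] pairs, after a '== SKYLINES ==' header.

== SKYLINES ==
[[40,9],[41,0]]
[[40,9],[41,0],[48,9],[50,0]]
[[5,9],[7,0],[40,9],[41,0],[48,9],[50,0]]
[[5,9],[7,0],[40,9],[41,0],[48,9],[50,0]]
[[5,9],[7,0],[40,9],[41,0],[44,9],[46,0],[48,9],[50,0]]
[[5,9],[7,0],[40,9],[41,0],[44,9],[46,0],[48,9],[50,0]]
[[5,9],[7,0],[40,9],[41,11],[44,9],[46,0],[48,9],[50,0]]
[[5,9],[7,11],[12,0],[40,9],[41,11],[44,9],[46,0],[48,9],[50,0]]
[[5,9],[7,18],[8,11],[12,0],[40,9],[41,11],[44,9],[46,0],[48,9],[50,0]]
[[5,9],[7,18],[8,11],[12,0],[40,9],[41,11],[44,9],[46,0],[48,17],[50,0]]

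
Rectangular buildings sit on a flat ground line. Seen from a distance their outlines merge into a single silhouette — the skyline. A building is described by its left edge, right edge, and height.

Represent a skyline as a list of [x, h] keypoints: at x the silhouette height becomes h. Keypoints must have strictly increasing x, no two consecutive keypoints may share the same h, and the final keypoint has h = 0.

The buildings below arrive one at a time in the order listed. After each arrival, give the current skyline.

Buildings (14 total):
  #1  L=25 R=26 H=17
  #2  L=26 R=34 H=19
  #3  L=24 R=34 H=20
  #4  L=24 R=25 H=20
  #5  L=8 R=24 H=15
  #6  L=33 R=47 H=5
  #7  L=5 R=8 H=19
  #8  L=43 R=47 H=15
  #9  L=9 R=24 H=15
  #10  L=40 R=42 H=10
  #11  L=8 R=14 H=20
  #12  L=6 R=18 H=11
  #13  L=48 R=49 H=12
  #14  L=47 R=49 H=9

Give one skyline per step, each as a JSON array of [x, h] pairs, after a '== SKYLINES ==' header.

== SKYLINES ==
[[25,17],[26,0]]
[[25,17],[26,19],[34,0]]
[[24,20],[34,0]]
[[24,20],[34,0]]
[[8,15],[24,20],[34,0]]
[[8,15],[24,20],[34,5],[47,0]]
[[5,19],[8,15],[24,20],[34,5],[47,0]]
[[5,19],[8,15],[24,20],[34,5],[43,15],[47,0]]
[[5,19],[8,15],[24,20],[34,5],[43,15],[47,0]]
[[5,19],[8,15],[24,20],[34,5],[40,10],[42,5],[43,15],[47,0]]
[[5,19],[8,20],[14,15],[24,20],[34,5],[40,10],[42,5],[43,15],[47,0]]
[[5,19],[8,20],[14,15],[24,20],[34,5],[40,10],[42,5],[43,15],[47,0]]
[[5,19],[8,20],[14,15],[24,20],[34,5],[40,10],[42,5],[43,15],[47,0],[48,12],[49,0]]
[[5,19],[8,20],[14,15],[24,20],[34,5],[40,10],[42,5],[43,15],[47,9],[48,12],[49,0]]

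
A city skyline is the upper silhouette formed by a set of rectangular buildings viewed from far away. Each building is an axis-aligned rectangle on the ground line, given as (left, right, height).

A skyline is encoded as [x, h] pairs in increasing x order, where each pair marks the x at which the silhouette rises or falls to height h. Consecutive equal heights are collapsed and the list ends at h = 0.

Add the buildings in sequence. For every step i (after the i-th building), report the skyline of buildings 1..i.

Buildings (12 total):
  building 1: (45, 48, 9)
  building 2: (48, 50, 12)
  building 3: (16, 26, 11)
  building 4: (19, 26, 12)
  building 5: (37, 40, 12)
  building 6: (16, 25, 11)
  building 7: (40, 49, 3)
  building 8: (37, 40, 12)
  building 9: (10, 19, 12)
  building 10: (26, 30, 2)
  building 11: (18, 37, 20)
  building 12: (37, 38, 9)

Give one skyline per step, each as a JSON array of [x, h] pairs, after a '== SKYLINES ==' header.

== SKYLINES ==
[[45,9],[48,0]]
[[45,9],[48,12],[50,0]]
[[16,11],[26,0],[45,9],[48,12],[50,0]]
[[16,11],[19,12],[26,0],[45,9],[48,12],[50,0]]
[[16,11],[19,12],[26,0],[37,12],[40,0],[45,9],[48,12],[50,0]]
[[16,11],[19,12],[26,0],[37,12],[40,0],[45,9],[48,12],[50,0]]
[[16,11],[19,12],[26,0],[37,12],[40,3],[45,9],[48,12],[50,0]]
[[16,11],[19,12],[26,0],[37,12],[40,3],[45,9],[48,12],[50,0]]
[[10,12],[26,0],[37,12],[40,3],[45,9],[48,12],[50,0]]
[[10,12],[26,2],[30,0],[37,12],[40,3],[45,9],[48,12],[50,0]]
[[10,12],[18,20],[37,12],[40,3],[45,9],[48,12],[50,0]]
[[10,12],[18,20],[37,12],[40,3],[45,9],[48,12],[50,0]]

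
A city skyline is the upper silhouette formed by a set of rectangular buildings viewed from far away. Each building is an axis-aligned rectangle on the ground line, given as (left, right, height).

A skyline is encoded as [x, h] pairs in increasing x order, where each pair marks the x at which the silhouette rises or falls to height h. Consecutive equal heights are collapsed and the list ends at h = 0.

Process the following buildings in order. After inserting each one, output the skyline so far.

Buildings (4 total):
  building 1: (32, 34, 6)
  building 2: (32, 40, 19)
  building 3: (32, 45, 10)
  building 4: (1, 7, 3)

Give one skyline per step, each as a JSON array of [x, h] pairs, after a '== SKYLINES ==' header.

== SKYLINES ==
[[32,6],[34,0]]
[[32,19],[40,0]]
[[32,19],[40,10],[45,0]]
[[1,3],[7,0],[32,19],[40,10],[45,0]]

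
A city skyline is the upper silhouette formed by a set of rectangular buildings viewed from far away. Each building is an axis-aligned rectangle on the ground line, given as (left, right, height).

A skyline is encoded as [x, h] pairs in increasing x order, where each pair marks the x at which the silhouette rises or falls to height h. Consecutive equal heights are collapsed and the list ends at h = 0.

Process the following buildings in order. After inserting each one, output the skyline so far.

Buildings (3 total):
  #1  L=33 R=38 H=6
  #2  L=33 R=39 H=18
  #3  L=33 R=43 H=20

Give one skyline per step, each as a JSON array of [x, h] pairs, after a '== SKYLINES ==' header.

== SKYLINES ==
[[33,6],[38,0]]
[[33,18],[39,0]]
[[33,20],[43,0]]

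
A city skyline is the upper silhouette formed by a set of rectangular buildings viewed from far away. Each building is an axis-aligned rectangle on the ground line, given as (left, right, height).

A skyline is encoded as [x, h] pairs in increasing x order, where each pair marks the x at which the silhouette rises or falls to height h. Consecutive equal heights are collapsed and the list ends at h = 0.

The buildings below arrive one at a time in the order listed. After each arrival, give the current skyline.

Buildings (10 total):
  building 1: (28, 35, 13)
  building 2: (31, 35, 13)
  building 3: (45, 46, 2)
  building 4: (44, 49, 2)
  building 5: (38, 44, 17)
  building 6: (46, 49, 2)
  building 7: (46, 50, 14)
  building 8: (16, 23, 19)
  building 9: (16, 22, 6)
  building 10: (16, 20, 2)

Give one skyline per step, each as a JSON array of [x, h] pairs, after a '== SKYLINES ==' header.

== SKYLINES ==
[[28,13],[35,0]]
[[28,13],[35,0]]
[[28,13],[35,0],[45,2],[46,0]]
[[28,13],[35,0],[44,2],[49,0]]
[[28,13],[35,0],[38,17],[44,2],[49,0]]
[[28,13],[35,0],[38,17],[44,2],[49,0]]
[[28,13],[35,0],[38,17],[44,2],[46,14],[50,0]]
[[16,19],[23,0],[28,13],[35,0],[38,17],[44,2],[46,14],[50,0]]
[[16,19],[23,0],[28,13],[35,0],[38,17],[44,2],[46,14],[50,0]]
[[16,19],[23,0],[28,13],[35,0],[38,17],[44,2],[46,14],[50,0]]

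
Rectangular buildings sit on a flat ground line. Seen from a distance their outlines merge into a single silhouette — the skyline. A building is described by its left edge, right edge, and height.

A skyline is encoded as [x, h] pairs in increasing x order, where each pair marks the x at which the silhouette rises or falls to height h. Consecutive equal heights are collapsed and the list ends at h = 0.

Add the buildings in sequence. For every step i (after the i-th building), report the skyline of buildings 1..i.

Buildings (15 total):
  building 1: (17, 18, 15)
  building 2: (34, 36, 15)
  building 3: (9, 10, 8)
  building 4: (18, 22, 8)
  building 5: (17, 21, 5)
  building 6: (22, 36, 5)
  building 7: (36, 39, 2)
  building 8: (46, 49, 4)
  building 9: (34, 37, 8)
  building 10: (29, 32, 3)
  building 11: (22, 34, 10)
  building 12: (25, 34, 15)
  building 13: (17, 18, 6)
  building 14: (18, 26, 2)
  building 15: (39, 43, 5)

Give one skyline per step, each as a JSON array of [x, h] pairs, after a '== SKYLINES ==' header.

== SKYLINES ==
[[17,15],[18,0]]
[[17,15],[18,0],[34,15],[36,0]]
[[9,8],[10,0],[17,15],[18,0],[34,15],[36,0]]
[[9,8],[10,0],[17,15],[18,8],[22,0],[34,15],[36,0]]
[[9,8],[10,0],[17,15],[18,8],[22,0],[34,15],[36,0]]
[[9,8],[10,0],[17,15],[18,8],[22,5],[34,15],[36,0]]
[[9,8],[10,0],[17,15],[18,8],[22,5],[34,15],[36,2],[39,0]]
[[9,8],[10,0],[17,15],[18,8],[22,5],[34,15],[36,2],[39,0],[46,4],[49,0]]
[[9,8],[10,0],[17,15],[18,8],[22,5],[34,15],[36,8],[37,2],[39,0],[46,4],[49,0]]
[[9,8],[10,0],[17,15],[18,8],[22,5],[34,15],[36,8],[37,2],[39,0],[46,4],[49,0]]
[[9,8],[10,0],[17,15],[18,8],[22,10],[34,15],[36,8],[37,2],[39,0],[46,4],[49,0]]
[[9,8],[10,0],[17,15],[18,8],[22,10],[25,15],[36,8],[37,2],[39,0],[46,4],[49,0]]
[[9,8],[10,0],[17,15],[18,8],[22,10],[25,15],[36,8],[37,2],[39,0],[46,4],[49,0]]
[[9,8],[10,0],[17,15],[18,8],[22,10],[25,15],[36,8],[37,2],[39,0],[46,4],[49,0]]
[[9,8],[10,0],[17,15],[18,8],[22,10],[25,15],[36,8],[37,2],[39,5],[43,0],[46,4],[49,0]]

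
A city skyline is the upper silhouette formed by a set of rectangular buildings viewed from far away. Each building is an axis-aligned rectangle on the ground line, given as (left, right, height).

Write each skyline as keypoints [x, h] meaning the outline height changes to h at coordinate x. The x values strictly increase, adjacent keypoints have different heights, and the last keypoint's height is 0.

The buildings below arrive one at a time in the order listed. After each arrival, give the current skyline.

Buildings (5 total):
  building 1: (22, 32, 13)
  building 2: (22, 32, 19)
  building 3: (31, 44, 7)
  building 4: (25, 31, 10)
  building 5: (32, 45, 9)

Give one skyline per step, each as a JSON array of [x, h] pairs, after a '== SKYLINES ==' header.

== SKYLINES ==
[[22,13],[32,0]]
[[22,19],[32,0]]
[[22,19],[32,7],[44,0]]
[[22,19],[32,7],[44,0]]
[[22,19],[32,9],[45,0]]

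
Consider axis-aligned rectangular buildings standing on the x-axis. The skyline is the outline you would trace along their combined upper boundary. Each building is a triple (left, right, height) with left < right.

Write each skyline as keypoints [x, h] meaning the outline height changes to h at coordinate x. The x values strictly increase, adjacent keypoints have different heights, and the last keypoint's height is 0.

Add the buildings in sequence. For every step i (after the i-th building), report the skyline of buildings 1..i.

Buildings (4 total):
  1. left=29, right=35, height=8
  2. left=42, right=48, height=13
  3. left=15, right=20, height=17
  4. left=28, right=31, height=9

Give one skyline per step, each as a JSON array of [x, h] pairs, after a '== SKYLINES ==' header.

== SKYLINES ==
[[29,8],[35,0]]
[[29,8],[35,0],[42,13],[48,0]]
[[15,17],[20,0],[29,8],[35,0],[42,13],[48,0]]
[[15,17],[20,0],[28,9],[31,8],[35,0],[42,13],[48,0]]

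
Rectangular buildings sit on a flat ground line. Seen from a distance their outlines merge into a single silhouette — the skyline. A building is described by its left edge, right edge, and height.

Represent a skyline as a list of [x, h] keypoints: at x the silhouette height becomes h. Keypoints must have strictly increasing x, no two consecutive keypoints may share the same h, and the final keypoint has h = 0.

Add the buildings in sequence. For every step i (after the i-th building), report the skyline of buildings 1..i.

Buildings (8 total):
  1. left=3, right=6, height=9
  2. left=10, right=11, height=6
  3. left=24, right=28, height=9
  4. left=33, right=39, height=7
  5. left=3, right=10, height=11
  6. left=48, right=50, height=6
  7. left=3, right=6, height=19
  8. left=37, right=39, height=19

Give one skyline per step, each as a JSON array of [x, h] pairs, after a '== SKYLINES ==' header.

== SKYLINES ==
[[3,9],[6,0]]
[[3,9],[6,0],[10,6],[11,0]]
[[3,9],[6,0],[10,6],[11,0],[24,9],[28,0]]
[[3,9],[6,0],[10,6],[11,0],[24,9],[28,0],[33,7],[39,0]]
[[3,11],[10,6],[11,0],[24,9],[28,0],[33,7],[39,0]]
[[3,11],[10,6],[11,0],[24,9],[28,0],[33,7],[39,0],[48,6],[50,0]]
[[3,19],[6,11],[10,6],[11,0],[24,9],[28,0],[33,7],[39,0],[48,6],[50,0]]
[[3,19],[6,11],[10,6],[11,0],[24,9],[28,0],[33,7],[37,19],[39,0],[48,6],[50,0]]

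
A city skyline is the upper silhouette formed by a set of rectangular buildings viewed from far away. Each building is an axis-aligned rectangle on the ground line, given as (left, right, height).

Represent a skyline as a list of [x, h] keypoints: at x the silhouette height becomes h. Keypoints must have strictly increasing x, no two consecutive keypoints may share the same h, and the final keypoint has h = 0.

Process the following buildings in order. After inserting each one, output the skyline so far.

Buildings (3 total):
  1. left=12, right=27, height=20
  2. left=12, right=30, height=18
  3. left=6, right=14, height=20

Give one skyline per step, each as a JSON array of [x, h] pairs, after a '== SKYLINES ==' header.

== SKYLINES ==
[[12,20],[27,0]]
[[12,20],[27,18],[30,0]]
[[6,20],[27,18],[30,0]]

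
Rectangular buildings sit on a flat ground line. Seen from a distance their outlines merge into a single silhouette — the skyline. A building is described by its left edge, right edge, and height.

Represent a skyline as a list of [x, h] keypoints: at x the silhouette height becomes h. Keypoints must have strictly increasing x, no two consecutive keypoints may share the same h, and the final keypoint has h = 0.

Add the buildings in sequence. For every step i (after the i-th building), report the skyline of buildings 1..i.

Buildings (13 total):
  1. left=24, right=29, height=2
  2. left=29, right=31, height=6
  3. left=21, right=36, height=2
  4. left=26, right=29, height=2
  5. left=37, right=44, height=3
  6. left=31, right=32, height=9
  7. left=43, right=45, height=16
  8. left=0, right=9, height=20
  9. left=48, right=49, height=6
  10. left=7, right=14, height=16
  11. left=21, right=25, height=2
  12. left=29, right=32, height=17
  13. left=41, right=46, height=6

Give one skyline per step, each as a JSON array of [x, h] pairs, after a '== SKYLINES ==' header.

== SKYLINES ==
[[24,2],[29,0]]
[[24,2],[29,6],[31,0]]
[[21,2],[29,6],[31,2],[36,0]]
[[21,2],[29,6],[31,2],[36,0]]
[[21,2],[29,6],[31,2],[36,0],[37,3],[44,0]]
[[21,2],[29,6],[31,9],[32,2],[36,0],[37,3],[44,0]]
[[21,2],[29,6],[31,9],[32,2],[36,0],[37,3],[43,16],[45,0]]
[[0,20],[9,0],[21,2],[29,6],[31,9],[32,2],[36,0],[37,3],[43,16],[45,0]]
[[0,20],[9,0],[21,2],[29,6],[31,9],[32,2],[36,0],[37,3],[43,16],[45,0],[48,6],[49,0]]
[[0,20],[9,16],[14,0],[21,2],[29,6],[31,9],[32,2],[36,0],[37,3],[43,16],[45,0],[48,6],[49,0]]
[[0,20],[9,16],[14,0],[21,2],[29,6],[31,9],[32,2],[36,0],[37,3],[43,16],[45,0],[48,6],[49,0]]
[[0,20],[9,16],[14,0],[21,2],[29,17],[32,2],[36,0],[37,3],[43,16],[45,0],[48,6],[49,0]]
[[0,20],[9,16],[14,0],[21,2],[29,17],[32,2],[36,0],[37,3],[41,6],[43,16],[45,6],[46,0],[48,6],[49,0]]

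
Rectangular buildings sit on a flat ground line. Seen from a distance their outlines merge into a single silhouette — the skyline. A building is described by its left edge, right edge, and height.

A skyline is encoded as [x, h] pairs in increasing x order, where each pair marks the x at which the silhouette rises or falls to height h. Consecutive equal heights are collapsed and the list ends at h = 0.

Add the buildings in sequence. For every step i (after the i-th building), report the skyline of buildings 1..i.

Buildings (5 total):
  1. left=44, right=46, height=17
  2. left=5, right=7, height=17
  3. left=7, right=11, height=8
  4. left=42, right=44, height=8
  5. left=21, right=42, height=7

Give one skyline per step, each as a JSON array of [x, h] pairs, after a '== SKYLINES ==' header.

== SKYLINES ==
[[44,17],[46,0]]
[[5,17],[7,0],[44,17],[46,0]]
[[5,17],[7,8],[11,0],[44,17],[46,0]]
[[5,17],[7,8],[11,0],[42,8],[44,17],[46,0]]
[[5,17],[7,8],[11,0],[21,7],[42,8],[44,17],[46,0]]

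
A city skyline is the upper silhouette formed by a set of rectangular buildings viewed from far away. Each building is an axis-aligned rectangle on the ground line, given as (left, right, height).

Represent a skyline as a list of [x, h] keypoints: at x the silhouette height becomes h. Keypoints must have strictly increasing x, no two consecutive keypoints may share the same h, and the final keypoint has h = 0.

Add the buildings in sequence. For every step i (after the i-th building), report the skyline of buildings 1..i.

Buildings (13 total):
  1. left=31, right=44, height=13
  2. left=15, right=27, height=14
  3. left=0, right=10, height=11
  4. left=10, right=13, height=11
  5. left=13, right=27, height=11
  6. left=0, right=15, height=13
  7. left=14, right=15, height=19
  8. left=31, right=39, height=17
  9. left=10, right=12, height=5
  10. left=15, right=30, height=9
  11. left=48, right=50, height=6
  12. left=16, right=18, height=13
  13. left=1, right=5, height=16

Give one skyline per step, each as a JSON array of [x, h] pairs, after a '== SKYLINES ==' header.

== SKYLINES ==
[[31,13],[44,0]]
[[15,14],[27,0],[31,13],[44,0]]
[[0,11],[10,0],[15,14],[27,0],[31,13],[44,0]]
[[0,11],[13,0],[15,14],[27,0],[31,13],[44,0]]
[[0,11],[15,14],[27,0],[31,13],[44,0]]
[[0,13],[15,14],[27,0],[31,13],[44,0]]
[[0,13],[14,19],[15,14],[27,0],[31,13],[44,0]]
[[0,13],[14,19],[15,14],[27,0],[31,17],[39,13],[44,0]]
[[0,13],[14,19],[15,14],[27,0],[31,17],[39,13],[44,0]]
[[0,13],[14,19],[15,14],[27,9],[30,0],[31,17],[39,13],[44,0]]
[[0,13],[14,19],[15,14],[27,9],[30,0],[31,17],[39,13],[44,0],[48,6],[50,0]]
[[0,13],[14,19],[15,14],[27,9],[30,0],[31,17],[39,13],[44,0],[48,6],[50,0]]
[[0,13],[1,16],[5,13],[14,19],[15,14],[27,9],[30,0],[31,17],[39,13],[44,0],[48,6],[50,0]]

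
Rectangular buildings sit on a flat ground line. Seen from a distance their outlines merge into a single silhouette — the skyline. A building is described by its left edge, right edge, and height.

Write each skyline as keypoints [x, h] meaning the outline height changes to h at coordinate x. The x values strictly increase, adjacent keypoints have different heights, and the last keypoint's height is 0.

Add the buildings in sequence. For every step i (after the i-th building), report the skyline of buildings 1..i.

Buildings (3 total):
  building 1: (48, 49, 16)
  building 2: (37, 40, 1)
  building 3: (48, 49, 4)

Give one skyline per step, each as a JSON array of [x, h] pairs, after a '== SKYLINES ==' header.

== SKYLINES ==
[[48,16],[49,0]]
[[37,1],[40,0],[48,16],[49,0]]
[[37,1],[40,0],[48,16],[49,0]]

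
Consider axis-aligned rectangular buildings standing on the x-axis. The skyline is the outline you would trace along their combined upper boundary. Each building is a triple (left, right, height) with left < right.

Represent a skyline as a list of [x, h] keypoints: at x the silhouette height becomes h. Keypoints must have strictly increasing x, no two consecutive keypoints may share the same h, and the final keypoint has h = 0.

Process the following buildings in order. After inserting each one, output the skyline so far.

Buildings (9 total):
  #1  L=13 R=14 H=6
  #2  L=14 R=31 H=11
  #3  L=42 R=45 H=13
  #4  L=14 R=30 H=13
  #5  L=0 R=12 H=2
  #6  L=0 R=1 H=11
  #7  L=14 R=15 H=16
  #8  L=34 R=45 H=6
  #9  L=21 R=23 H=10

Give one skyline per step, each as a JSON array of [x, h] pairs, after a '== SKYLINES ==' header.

== SKYLINES ==
[[13,6],[14,0]]
[[13,6],[14,11],[31,0]]
[[13,6],[14,11],[31,0],[42,13],[45,0]]
[[13,6],[14,13],[30,11],[31,0],[42,13],[45,0]]
[[0,2],[12,0],[13,6],[14,13],[30,11],[31,0],[42,13],[45,0]]
[[0,11],[1,2],[12,0],[13,6],[14,13],[30,11],[31,0],[42,13],[45,0]]
[[0,11],[1,2],[12,0],[13,6],[14,16],[15,13],[30,11],[31,0],[42,13],[45,0]]
[[0,11],[1,2],[12,0],[13,6],[14,16],[15,13],[30,11],[31,0],[34,6],[42,13],[45,0]]
[[0,11],[1,2],[12,0],[13,6],[14,16],[15,13],[30,11],[31,0],[34,6],[42,13],[45,0]]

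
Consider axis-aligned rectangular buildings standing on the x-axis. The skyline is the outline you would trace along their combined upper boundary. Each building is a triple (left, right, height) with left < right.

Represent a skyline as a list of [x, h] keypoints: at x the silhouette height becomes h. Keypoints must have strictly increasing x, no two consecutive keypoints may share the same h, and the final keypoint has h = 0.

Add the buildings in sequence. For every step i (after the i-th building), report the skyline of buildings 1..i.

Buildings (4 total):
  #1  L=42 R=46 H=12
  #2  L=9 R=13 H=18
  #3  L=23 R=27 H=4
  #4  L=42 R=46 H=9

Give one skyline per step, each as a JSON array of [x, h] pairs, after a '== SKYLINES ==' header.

== SKYLINES ==
[[42,12],[46,0]]
[[9,18],[13,0],[42,12],[46,0]]
[[9,18],[13,0],[23,4],[27,0],[42,12],[46,0]]
[[9,18],[13,0],[23,4],[27,0],[42,12],[46,0]]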